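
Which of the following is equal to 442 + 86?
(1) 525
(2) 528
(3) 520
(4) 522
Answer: 2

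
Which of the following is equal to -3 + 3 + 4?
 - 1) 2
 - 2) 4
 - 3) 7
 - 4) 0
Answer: 2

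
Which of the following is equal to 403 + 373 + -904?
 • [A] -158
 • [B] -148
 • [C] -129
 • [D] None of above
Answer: D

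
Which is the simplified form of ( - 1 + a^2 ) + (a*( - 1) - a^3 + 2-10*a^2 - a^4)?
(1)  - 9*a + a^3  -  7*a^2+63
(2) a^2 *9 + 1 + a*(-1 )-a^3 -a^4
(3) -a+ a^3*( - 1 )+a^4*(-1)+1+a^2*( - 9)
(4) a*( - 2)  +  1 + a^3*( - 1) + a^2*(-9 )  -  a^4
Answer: 3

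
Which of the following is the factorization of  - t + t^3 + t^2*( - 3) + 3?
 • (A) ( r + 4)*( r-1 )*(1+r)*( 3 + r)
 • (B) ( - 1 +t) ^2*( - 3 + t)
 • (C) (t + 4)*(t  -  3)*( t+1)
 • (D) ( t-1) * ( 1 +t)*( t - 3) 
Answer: D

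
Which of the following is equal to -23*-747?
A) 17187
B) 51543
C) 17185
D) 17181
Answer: D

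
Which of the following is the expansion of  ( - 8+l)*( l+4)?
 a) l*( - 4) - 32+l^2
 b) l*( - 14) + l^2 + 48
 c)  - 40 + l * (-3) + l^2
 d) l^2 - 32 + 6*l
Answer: a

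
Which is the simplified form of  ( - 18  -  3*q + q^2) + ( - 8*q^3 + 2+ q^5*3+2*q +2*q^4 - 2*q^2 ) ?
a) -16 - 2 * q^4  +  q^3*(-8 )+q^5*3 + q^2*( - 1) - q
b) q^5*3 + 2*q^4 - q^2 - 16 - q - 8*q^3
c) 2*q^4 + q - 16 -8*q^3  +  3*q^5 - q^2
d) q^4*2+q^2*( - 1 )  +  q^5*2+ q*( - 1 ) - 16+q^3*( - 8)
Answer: b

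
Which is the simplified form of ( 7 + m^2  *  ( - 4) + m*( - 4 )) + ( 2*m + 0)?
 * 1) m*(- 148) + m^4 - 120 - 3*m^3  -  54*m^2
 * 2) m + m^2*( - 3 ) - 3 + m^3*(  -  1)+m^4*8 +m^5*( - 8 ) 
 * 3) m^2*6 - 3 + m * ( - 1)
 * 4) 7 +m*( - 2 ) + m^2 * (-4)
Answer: 4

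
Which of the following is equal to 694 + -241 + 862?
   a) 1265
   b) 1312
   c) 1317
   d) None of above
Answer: d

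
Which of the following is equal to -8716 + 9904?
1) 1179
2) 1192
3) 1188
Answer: 3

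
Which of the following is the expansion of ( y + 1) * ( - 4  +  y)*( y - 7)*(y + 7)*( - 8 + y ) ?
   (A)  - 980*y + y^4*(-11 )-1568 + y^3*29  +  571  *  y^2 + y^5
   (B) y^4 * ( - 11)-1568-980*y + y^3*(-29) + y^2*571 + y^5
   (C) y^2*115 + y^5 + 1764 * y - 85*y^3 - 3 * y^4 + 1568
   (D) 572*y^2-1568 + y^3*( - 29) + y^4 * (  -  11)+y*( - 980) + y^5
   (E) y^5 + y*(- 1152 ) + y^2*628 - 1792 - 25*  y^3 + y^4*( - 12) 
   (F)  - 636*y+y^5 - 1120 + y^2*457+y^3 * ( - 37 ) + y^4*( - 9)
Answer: B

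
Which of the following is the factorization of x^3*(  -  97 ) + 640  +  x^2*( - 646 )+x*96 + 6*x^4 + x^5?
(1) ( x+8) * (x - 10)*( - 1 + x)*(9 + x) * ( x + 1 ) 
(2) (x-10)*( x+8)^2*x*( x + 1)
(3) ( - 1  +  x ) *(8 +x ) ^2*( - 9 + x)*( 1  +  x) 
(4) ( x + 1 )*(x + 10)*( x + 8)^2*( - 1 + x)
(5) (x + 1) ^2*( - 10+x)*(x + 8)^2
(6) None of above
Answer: 6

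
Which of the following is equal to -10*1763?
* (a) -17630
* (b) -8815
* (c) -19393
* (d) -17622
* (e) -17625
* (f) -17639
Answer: a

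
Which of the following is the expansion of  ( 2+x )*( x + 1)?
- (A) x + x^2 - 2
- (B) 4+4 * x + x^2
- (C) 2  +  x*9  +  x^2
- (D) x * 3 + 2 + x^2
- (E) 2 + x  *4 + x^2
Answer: D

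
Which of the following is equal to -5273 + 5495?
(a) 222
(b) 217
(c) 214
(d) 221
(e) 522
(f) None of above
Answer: a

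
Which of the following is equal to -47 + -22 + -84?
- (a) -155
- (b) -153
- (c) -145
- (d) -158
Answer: b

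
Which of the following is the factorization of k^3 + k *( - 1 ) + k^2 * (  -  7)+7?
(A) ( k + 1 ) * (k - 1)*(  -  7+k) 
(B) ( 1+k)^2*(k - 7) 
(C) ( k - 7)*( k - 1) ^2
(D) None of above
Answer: A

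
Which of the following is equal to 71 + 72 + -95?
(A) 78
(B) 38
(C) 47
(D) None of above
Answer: D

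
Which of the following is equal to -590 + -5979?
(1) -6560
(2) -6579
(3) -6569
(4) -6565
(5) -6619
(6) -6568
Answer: 3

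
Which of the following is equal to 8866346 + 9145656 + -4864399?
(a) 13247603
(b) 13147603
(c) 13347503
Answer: b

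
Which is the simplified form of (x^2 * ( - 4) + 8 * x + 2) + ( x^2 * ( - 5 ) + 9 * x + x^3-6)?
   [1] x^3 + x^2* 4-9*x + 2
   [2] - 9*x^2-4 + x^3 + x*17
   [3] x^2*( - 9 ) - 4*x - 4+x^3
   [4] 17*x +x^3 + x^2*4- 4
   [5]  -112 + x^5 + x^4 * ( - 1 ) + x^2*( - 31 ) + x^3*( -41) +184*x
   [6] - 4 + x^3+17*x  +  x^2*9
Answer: 2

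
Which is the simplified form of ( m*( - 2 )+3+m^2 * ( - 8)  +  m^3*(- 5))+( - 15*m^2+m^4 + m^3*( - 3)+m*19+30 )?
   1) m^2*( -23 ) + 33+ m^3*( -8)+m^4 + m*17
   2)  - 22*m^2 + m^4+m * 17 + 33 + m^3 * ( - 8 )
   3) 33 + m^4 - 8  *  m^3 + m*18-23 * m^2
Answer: 1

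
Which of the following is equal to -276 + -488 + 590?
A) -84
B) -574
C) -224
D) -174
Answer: D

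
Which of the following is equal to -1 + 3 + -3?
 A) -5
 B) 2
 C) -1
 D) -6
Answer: C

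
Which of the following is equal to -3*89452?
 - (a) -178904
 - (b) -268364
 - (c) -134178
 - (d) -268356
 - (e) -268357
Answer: d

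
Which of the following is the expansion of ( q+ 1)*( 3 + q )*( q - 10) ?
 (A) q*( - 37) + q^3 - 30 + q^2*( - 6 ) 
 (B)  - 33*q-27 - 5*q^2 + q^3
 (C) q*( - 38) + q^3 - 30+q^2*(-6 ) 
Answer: A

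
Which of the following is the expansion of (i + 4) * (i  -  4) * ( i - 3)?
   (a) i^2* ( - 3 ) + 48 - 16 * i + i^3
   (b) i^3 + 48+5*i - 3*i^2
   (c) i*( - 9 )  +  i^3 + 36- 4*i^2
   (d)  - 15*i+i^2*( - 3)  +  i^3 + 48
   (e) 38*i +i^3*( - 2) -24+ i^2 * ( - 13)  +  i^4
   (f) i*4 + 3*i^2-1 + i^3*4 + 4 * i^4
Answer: a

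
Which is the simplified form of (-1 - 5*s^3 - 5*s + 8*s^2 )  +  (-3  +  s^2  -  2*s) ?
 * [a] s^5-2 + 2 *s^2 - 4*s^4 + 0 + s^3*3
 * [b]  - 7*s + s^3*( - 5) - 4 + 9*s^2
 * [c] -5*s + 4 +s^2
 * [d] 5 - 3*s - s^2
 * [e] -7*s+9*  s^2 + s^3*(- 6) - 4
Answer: b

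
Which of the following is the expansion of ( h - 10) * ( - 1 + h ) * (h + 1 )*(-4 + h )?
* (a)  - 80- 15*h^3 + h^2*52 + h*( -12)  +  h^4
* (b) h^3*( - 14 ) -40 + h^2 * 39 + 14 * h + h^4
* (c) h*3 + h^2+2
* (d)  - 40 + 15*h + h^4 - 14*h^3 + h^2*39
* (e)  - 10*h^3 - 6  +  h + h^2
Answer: b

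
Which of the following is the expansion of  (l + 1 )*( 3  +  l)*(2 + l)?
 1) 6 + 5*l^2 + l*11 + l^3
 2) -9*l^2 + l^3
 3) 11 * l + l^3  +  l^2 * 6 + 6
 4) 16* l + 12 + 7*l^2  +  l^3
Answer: 3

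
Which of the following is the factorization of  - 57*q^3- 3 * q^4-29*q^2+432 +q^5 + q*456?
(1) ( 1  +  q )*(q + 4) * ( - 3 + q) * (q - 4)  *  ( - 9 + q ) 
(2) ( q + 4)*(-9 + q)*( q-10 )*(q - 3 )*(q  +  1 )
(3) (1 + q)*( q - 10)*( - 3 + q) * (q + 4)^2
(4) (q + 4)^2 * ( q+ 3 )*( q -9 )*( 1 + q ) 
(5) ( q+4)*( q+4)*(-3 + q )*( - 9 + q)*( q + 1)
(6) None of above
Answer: 5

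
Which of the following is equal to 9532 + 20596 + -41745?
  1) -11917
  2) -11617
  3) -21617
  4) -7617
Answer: 2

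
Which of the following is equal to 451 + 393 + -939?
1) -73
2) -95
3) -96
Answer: 2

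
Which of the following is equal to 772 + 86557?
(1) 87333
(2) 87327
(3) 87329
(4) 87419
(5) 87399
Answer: 3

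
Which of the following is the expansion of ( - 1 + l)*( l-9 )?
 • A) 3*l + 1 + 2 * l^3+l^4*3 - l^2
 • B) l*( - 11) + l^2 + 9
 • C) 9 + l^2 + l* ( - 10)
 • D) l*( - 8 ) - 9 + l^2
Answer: C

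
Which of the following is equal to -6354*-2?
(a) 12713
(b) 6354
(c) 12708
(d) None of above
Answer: c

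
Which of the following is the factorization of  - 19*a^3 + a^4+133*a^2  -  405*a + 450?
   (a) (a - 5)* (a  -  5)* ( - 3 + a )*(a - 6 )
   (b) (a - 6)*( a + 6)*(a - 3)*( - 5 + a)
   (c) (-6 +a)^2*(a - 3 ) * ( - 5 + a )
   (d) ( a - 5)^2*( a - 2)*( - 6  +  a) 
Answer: a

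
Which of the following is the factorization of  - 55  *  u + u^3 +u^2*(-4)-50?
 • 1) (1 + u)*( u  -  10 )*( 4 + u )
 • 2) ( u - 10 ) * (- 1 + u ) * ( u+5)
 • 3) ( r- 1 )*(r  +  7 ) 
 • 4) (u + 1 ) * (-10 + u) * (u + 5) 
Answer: 4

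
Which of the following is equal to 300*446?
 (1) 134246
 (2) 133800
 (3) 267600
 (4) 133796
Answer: 2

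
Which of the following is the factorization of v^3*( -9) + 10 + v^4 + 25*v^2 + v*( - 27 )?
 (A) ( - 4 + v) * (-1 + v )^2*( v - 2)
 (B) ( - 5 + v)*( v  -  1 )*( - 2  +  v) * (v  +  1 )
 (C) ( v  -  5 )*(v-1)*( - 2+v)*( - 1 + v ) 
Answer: C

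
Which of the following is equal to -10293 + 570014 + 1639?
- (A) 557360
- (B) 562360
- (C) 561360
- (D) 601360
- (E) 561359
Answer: C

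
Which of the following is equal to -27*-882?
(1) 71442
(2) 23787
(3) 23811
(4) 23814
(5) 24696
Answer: 4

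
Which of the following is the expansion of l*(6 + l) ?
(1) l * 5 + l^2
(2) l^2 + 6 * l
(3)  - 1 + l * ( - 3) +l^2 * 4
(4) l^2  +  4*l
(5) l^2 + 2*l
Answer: 2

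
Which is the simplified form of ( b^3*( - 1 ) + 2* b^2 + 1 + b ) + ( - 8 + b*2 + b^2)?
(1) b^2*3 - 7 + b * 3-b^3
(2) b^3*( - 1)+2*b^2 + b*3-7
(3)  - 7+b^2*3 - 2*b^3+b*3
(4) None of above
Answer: 1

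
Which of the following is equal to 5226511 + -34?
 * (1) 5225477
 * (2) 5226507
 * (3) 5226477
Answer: 3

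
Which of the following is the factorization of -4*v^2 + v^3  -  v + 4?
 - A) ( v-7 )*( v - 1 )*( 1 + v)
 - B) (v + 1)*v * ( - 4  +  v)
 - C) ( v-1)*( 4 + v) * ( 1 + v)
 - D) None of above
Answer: D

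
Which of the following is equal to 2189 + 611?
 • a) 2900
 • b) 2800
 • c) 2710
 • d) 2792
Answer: b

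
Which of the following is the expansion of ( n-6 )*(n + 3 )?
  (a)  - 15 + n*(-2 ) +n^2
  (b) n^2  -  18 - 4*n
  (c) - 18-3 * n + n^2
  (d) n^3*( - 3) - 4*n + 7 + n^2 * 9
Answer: c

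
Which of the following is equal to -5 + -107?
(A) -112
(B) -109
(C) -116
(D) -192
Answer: A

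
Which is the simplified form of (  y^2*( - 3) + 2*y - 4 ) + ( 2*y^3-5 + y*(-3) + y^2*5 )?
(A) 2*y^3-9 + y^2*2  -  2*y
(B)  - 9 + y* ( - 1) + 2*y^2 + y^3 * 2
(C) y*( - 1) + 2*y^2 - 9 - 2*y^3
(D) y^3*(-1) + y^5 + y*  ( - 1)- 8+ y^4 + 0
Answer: B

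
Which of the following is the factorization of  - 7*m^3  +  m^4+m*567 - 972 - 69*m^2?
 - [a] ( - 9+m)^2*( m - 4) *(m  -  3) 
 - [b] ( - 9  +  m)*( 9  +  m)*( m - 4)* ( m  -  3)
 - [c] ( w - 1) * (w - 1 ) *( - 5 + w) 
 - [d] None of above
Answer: b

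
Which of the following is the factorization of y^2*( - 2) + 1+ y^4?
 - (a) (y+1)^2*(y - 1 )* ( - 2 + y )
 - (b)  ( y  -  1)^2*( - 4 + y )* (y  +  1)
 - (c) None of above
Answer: c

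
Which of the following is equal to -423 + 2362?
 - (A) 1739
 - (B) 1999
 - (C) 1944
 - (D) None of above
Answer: D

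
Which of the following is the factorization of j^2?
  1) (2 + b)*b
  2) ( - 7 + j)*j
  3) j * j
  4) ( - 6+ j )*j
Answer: 3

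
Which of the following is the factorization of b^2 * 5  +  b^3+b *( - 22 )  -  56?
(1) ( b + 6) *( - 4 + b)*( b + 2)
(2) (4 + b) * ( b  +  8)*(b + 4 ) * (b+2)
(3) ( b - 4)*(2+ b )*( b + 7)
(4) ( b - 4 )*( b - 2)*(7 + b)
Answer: 3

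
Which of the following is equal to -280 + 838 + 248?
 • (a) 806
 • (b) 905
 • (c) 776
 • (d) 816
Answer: a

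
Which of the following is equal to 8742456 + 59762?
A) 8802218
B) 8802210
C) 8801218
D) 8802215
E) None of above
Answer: A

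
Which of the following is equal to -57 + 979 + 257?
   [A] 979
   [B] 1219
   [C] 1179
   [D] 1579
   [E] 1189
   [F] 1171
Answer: C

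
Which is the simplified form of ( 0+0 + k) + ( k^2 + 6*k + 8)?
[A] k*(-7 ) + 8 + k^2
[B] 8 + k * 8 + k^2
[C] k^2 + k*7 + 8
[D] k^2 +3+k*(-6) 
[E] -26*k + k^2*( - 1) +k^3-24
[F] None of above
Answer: C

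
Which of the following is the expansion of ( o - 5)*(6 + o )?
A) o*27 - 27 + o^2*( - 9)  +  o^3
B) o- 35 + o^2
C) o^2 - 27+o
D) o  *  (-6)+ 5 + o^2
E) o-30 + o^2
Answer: E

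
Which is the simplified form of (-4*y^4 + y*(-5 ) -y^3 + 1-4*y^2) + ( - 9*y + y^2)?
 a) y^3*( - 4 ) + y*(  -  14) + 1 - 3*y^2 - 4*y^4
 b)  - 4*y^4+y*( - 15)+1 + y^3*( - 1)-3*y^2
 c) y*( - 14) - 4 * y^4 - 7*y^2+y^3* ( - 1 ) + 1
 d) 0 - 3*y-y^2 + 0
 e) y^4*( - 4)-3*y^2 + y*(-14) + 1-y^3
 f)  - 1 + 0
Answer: e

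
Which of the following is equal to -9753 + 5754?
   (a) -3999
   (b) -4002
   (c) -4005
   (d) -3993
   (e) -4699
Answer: a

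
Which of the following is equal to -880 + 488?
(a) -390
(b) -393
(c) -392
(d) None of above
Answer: c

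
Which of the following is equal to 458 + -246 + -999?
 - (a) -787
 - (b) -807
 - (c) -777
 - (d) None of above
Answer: a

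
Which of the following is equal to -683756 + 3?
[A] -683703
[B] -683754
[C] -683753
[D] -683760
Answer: C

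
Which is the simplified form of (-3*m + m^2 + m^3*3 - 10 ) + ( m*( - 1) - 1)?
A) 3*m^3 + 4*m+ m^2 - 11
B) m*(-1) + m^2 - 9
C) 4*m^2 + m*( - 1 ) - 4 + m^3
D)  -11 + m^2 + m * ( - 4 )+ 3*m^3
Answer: D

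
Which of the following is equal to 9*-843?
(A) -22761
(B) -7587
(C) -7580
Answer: B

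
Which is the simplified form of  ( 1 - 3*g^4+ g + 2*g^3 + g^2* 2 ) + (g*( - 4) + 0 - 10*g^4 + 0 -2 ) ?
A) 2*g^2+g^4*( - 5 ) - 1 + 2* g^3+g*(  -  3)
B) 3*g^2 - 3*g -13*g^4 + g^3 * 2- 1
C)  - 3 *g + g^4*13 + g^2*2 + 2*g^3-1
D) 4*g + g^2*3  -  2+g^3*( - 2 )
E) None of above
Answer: E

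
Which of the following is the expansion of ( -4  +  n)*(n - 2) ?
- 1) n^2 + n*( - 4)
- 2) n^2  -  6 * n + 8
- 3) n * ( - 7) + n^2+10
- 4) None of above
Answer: 2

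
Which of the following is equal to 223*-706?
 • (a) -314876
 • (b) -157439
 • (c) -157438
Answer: c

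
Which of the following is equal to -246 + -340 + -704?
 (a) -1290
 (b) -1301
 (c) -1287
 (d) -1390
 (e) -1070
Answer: a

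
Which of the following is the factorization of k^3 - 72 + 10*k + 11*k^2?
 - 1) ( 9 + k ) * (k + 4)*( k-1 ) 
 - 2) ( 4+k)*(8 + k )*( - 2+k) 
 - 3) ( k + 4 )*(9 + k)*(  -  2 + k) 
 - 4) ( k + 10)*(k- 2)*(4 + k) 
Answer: 3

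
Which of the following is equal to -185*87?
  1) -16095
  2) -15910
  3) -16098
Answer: 1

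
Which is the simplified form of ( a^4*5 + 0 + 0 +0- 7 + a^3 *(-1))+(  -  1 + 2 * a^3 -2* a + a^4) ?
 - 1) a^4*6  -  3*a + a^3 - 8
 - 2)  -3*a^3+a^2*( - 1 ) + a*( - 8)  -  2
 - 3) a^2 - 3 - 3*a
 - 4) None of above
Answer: 4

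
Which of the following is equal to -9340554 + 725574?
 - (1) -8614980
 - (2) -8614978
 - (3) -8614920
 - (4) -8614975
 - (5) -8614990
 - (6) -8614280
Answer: 1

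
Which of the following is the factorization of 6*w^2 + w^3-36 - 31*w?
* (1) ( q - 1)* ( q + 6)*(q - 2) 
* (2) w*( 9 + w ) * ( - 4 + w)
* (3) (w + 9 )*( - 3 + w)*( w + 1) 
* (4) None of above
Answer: 4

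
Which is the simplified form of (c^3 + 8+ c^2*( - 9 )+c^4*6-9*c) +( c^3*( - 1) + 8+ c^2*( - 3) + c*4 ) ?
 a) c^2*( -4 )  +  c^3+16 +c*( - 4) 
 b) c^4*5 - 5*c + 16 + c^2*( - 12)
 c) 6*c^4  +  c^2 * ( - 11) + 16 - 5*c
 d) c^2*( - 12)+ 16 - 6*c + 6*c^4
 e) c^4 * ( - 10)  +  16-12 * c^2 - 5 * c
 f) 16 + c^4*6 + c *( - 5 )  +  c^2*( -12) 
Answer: f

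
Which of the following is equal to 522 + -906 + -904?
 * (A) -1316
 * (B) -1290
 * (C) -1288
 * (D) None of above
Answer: C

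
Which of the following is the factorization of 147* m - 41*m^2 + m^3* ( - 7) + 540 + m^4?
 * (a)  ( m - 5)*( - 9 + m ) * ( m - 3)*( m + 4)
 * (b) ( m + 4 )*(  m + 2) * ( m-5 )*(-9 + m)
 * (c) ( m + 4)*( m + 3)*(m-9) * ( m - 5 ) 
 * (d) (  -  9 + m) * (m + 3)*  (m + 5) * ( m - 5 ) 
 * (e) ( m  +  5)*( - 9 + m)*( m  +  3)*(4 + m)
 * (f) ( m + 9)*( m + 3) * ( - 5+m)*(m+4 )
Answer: c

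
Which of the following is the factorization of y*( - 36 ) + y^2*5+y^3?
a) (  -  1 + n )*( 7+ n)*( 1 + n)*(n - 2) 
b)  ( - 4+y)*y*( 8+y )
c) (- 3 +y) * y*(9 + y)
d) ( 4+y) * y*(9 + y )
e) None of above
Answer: e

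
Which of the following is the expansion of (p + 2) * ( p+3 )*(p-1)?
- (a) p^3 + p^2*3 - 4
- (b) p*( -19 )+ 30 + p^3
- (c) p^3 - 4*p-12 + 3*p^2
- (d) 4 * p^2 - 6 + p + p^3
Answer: d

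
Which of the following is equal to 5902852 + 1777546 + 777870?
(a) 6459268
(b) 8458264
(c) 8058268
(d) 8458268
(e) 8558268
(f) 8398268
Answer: d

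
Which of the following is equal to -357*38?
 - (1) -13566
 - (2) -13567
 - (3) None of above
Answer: 1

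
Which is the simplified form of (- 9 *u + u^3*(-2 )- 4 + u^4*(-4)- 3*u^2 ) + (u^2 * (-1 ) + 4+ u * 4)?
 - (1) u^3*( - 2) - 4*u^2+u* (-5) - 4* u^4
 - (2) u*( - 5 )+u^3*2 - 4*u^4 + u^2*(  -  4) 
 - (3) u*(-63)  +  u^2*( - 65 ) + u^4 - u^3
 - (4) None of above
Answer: 1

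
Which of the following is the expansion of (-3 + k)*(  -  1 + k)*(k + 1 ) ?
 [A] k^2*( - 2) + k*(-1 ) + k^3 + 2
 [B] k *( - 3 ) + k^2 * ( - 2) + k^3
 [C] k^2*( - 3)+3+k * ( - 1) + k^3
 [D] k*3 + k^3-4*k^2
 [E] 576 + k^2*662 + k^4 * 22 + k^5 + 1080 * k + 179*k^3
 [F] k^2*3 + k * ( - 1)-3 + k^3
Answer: C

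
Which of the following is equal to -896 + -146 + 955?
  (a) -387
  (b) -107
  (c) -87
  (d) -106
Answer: c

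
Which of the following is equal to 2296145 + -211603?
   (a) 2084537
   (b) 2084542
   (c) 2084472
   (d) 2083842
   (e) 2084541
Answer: b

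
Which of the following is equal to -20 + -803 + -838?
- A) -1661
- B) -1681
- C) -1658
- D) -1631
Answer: A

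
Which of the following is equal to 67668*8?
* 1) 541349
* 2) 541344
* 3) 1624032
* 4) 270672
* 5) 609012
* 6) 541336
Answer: 2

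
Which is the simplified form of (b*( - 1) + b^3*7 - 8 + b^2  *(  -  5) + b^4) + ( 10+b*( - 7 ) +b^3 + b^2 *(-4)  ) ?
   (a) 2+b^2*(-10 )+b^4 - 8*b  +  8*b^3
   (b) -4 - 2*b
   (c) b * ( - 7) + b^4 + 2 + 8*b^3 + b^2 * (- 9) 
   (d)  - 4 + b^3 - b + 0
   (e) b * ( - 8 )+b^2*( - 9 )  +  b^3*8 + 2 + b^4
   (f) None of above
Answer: e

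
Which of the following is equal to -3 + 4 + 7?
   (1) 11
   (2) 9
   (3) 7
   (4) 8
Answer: 4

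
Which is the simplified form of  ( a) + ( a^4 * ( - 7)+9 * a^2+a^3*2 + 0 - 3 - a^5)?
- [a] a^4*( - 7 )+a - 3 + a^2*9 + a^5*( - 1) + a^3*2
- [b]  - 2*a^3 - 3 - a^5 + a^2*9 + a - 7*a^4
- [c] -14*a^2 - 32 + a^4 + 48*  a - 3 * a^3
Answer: a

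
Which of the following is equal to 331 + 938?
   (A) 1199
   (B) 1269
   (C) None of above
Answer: B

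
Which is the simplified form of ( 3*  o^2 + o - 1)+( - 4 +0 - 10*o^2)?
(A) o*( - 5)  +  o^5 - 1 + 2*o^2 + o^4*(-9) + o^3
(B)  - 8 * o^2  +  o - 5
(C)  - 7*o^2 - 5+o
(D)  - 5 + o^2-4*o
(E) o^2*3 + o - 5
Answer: C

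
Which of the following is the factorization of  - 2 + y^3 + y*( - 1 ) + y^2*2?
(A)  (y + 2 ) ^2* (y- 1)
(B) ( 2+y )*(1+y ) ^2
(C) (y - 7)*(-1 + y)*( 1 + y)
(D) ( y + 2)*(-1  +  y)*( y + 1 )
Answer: D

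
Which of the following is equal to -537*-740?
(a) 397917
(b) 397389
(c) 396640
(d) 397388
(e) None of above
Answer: e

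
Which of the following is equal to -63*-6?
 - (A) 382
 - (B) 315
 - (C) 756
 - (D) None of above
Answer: D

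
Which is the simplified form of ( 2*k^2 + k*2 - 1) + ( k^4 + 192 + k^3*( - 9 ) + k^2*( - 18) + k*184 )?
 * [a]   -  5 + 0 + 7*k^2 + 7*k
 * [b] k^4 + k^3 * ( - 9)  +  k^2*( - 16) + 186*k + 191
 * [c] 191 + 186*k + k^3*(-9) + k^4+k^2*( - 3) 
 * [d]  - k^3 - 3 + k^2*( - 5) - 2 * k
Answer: b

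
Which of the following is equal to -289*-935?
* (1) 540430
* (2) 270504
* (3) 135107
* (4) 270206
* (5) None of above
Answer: 5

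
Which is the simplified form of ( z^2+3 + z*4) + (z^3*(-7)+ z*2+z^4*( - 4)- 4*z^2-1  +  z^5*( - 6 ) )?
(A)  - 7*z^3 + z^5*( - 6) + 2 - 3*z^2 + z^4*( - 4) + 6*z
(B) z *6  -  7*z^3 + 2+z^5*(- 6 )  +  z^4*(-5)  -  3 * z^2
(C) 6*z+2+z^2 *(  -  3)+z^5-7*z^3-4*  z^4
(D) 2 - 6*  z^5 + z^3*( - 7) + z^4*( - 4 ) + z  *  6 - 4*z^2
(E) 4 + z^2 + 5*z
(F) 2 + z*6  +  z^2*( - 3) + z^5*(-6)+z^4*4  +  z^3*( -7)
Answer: A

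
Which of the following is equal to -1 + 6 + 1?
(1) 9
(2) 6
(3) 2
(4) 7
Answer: 2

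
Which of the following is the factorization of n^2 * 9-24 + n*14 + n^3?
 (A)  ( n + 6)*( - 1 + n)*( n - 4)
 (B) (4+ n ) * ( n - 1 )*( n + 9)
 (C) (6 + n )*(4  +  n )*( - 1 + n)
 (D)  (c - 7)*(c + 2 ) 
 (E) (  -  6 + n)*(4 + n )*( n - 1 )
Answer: C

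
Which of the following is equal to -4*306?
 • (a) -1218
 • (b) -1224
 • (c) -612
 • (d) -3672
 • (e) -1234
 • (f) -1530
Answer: b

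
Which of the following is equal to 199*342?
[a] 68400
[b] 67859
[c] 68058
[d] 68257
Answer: c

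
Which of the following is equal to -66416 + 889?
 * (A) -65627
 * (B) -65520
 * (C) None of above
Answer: C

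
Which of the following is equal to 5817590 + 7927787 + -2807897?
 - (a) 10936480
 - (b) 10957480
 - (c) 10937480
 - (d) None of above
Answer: c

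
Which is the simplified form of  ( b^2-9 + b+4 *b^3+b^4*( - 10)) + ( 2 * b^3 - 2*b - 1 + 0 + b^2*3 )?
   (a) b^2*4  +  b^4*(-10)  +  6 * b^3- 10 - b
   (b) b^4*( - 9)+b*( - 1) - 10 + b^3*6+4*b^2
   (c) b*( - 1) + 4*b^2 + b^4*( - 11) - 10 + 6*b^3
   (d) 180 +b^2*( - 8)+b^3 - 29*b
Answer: a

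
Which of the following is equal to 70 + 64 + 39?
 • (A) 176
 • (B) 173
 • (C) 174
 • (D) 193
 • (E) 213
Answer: B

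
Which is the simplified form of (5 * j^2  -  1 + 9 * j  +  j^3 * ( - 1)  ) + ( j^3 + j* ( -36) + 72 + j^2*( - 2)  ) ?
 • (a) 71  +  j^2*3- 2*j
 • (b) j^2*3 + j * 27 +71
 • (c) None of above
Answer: c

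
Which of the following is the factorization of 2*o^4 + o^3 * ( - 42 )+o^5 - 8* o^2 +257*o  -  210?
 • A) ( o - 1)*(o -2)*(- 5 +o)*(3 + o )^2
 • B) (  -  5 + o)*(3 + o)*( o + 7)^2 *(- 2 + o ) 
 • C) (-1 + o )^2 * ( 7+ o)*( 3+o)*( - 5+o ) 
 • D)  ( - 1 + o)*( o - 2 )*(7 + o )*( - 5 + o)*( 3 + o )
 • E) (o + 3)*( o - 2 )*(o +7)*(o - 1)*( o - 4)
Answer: D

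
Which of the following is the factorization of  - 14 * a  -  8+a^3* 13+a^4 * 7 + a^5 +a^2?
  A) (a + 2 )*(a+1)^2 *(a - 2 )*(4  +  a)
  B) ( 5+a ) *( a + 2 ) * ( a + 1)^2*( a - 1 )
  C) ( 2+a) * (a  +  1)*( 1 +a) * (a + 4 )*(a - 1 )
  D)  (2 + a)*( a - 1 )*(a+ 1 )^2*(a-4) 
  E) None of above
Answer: C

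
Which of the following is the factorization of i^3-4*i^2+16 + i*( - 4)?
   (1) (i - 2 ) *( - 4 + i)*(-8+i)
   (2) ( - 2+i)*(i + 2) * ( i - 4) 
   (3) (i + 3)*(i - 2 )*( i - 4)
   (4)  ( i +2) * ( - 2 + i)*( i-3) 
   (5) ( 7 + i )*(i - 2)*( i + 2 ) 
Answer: 2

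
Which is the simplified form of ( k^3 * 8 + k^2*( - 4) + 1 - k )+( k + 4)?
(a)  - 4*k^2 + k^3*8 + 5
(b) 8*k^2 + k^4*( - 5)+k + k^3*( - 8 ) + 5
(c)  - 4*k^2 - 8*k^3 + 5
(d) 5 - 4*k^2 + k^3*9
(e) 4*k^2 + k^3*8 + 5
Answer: a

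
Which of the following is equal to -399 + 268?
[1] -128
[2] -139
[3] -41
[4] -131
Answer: 4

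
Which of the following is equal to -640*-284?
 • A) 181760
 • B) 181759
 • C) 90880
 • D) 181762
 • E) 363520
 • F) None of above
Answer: A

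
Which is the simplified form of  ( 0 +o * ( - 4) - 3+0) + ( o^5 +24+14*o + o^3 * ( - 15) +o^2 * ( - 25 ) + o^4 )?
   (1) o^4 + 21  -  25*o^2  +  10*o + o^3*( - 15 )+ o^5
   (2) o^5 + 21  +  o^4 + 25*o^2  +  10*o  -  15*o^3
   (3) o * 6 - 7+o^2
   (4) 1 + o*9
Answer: 1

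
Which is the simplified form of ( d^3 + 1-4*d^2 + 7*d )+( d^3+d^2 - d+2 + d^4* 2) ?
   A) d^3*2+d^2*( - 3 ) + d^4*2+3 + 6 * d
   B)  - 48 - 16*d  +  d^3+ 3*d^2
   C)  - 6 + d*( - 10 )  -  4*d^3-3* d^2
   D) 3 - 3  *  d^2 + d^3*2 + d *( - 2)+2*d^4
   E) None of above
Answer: A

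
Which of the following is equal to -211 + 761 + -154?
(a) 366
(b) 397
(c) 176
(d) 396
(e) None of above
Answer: d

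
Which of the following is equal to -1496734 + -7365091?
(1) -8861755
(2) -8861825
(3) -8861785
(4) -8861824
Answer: 2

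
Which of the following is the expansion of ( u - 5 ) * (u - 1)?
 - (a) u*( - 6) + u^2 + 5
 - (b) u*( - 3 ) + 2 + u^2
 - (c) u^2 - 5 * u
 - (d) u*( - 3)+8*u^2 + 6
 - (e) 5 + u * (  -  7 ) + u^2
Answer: a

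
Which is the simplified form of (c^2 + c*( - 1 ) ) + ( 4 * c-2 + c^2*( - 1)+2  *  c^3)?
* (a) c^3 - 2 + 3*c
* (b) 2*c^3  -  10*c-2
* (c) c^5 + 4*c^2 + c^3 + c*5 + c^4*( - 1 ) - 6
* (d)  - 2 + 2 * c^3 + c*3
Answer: d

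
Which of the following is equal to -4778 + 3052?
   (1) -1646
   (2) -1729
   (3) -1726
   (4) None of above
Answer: 3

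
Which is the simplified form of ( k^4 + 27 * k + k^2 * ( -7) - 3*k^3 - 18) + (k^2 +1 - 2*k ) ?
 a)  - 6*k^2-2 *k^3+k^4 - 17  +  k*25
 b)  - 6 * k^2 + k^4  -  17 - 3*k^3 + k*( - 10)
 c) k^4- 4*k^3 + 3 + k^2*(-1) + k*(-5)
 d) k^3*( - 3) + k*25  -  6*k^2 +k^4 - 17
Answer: d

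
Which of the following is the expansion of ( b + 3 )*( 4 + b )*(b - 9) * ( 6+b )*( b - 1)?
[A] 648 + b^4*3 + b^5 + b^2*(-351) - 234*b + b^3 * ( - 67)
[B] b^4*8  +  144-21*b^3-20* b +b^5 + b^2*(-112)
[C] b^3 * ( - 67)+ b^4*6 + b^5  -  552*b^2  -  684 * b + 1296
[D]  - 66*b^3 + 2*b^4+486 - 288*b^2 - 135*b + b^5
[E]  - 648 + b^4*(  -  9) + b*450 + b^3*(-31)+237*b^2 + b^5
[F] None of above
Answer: A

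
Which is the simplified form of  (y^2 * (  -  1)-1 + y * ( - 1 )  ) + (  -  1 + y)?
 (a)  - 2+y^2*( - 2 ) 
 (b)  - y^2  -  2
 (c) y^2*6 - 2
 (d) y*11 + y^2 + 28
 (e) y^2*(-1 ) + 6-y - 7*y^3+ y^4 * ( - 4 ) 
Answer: b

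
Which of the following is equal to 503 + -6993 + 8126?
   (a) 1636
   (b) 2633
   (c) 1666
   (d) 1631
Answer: a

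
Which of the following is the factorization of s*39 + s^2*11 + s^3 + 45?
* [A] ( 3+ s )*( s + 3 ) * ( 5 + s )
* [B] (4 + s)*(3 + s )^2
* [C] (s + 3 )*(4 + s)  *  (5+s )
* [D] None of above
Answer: A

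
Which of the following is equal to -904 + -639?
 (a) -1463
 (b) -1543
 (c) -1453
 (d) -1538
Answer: b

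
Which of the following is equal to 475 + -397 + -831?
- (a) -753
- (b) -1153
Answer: a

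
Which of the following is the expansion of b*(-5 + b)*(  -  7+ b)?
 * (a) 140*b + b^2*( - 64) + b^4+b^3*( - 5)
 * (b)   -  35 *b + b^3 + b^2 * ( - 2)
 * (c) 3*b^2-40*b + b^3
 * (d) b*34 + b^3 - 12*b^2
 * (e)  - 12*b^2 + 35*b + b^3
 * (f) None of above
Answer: e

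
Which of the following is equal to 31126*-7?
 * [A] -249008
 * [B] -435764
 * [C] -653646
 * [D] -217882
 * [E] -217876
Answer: D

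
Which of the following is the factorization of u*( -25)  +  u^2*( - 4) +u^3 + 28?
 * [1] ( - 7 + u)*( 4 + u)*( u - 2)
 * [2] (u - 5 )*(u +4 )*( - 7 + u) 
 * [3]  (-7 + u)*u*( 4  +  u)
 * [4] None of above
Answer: 4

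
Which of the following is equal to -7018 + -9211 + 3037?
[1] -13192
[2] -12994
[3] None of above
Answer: 1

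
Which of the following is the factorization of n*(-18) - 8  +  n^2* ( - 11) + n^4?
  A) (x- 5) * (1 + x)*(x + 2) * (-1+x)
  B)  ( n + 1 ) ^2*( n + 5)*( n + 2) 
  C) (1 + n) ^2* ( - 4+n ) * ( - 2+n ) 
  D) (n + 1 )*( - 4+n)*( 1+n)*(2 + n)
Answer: D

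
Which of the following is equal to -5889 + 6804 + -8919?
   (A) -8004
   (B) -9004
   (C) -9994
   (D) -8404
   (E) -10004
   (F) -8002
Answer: A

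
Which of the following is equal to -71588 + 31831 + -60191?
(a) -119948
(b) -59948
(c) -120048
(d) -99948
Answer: d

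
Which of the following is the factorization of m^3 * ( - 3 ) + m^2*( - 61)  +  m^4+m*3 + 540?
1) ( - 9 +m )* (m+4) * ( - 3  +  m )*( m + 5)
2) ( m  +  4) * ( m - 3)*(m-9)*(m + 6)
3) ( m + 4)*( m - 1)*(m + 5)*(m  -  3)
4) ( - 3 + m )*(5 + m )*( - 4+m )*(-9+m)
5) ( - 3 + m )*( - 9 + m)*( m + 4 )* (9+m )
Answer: 1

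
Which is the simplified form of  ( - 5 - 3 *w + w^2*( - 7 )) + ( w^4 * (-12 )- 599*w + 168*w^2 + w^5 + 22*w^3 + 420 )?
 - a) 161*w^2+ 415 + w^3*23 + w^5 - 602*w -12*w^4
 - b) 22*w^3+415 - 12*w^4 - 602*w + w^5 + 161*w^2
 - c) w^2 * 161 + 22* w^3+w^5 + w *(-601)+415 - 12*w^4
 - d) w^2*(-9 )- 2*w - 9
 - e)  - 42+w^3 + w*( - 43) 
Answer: b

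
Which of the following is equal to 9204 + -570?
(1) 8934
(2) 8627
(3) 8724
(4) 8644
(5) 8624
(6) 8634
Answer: 6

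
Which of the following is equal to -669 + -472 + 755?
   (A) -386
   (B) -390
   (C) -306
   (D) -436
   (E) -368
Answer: A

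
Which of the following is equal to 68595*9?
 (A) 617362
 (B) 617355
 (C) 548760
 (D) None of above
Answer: B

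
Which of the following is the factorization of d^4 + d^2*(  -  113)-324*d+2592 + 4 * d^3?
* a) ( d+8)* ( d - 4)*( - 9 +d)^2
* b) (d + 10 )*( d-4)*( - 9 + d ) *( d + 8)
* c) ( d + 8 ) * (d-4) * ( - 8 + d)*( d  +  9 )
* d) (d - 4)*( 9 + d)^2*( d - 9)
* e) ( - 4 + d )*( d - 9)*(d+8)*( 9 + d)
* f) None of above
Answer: e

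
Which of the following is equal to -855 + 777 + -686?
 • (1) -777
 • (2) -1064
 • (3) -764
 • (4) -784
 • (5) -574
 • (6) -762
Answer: 3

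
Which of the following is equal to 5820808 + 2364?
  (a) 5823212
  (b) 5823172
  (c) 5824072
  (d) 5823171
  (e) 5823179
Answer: b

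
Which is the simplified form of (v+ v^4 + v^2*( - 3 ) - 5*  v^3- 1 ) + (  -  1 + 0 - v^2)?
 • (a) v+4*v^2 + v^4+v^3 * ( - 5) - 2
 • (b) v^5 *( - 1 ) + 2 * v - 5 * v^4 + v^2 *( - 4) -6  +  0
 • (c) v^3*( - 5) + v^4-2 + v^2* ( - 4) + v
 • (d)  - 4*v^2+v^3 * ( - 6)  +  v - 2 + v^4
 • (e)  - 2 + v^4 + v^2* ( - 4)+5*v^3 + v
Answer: c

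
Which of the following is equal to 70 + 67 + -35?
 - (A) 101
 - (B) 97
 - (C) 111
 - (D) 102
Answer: D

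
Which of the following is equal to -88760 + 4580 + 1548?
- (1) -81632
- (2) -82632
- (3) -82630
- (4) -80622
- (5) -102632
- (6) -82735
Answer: 2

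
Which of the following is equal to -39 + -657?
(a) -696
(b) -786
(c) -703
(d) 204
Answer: a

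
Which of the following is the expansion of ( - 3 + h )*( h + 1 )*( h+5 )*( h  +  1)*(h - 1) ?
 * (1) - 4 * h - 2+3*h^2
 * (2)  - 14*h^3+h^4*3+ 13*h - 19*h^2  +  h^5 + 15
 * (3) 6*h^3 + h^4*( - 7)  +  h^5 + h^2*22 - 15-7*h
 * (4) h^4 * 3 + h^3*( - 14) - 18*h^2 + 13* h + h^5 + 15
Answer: 4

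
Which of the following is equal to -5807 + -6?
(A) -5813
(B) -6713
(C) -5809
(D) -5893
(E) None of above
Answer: A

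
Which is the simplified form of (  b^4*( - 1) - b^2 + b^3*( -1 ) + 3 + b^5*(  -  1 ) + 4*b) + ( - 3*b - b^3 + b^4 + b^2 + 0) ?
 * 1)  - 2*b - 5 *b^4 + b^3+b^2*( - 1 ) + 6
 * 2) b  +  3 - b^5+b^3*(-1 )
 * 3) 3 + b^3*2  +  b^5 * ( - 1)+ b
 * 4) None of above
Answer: 4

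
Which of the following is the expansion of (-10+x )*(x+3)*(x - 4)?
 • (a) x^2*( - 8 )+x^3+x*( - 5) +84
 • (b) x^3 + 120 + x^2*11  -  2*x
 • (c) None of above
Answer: c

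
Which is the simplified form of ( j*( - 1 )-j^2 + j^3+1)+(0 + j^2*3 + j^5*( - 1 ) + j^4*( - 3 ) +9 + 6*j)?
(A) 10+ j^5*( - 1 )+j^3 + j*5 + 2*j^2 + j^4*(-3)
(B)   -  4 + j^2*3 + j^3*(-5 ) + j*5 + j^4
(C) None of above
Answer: A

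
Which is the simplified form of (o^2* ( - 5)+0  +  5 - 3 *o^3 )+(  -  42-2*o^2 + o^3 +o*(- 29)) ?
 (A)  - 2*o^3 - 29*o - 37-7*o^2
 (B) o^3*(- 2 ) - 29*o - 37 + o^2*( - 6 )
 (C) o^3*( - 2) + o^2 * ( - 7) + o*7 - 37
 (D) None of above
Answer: A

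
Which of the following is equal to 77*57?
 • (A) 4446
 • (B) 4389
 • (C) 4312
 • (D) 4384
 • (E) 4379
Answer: B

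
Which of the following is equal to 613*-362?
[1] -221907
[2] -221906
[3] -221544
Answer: 2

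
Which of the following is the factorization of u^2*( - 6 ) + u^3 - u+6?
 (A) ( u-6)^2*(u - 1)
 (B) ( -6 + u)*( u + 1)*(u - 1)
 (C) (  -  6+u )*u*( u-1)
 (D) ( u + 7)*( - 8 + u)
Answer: B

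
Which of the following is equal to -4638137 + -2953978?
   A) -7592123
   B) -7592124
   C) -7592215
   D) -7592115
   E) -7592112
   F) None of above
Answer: D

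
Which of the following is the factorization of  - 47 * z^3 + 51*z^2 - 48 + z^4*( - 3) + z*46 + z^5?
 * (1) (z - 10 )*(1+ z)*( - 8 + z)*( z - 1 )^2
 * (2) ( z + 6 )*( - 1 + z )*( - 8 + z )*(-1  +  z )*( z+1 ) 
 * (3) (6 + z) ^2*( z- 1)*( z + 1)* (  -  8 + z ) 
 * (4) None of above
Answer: 2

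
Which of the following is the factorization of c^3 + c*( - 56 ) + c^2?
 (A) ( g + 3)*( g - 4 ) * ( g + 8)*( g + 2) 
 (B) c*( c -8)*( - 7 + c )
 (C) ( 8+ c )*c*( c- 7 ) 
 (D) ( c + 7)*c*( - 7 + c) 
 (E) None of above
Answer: C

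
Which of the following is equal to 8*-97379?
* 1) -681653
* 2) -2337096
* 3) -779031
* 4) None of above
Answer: 4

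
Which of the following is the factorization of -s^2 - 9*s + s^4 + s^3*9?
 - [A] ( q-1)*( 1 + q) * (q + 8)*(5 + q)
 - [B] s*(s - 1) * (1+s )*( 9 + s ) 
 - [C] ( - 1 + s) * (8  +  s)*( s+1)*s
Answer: B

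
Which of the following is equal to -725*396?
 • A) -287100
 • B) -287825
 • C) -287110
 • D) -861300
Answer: A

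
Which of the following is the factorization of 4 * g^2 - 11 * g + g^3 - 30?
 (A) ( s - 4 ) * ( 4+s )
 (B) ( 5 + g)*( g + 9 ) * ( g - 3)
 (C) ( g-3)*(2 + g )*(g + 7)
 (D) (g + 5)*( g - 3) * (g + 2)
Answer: D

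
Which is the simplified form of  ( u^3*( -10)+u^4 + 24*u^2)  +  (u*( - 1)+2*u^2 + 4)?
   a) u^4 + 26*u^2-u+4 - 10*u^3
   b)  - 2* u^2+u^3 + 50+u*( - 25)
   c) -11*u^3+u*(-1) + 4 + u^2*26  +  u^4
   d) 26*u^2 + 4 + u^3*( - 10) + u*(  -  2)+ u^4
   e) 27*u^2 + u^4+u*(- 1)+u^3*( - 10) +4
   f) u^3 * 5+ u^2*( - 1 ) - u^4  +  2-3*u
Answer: a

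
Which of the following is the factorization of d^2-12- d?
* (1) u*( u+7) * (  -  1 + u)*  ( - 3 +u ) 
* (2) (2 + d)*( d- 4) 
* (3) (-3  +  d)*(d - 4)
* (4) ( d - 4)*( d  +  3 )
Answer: 4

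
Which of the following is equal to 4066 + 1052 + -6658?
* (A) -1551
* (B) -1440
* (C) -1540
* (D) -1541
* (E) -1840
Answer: C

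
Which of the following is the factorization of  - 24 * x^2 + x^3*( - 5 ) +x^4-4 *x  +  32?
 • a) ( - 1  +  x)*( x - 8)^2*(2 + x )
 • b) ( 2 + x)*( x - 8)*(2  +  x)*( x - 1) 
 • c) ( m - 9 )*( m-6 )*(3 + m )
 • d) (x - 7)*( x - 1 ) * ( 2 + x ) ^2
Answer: b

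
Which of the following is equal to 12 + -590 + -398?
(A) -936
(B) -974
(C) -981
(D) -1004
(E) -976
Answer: E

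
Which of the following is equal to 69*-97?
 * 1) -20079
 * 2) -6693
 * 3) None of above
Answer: 2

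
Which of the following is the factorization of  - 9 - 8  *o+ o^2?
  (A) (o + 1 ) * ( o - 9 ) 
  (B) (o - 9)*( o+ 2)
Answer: A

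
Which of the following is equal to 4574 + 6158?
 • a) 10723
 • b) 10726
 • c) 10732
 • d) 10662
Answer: c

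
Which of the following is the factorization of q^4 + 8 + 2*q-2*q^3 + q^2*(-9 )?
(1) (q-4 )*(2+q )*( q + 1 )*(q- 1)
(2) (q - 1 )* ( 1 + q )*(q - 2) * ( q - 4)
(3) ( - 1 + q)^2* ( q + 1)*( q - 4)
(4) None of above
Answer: 1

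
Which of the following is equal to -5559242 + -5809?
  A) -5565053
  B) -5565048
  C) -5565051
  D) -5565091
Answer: C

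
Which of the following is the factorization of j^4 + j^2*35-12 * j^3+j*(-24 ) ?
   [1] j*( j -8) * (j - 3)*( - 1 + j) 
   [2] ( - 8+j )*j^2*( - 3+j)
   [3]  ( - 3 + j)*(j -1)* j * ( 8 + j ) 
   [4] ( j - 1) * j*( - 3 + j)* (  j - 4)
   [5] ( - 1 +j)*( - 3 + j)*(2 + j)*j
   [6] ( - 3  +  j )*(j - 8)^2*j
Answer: 1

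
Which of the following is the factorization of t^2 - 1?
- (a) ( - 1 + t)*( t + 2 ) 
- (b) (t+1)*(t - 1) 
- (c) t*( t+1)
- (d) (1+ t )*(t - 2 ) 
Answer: b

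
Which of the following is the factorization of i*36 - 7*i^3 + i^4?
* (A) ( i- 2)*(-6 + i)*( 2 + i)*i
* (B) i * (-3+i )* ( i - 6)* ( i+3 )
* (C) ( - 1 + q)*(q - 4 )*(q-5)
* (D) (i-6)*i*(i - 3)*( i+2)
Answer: D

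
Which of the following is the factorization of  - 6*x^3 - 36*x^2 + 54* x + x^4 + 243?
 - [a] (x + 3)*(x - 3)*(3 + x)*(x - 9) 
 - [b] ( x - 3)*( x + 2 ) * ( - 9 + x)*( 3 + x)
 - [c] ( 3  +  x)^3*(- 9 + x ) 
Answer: a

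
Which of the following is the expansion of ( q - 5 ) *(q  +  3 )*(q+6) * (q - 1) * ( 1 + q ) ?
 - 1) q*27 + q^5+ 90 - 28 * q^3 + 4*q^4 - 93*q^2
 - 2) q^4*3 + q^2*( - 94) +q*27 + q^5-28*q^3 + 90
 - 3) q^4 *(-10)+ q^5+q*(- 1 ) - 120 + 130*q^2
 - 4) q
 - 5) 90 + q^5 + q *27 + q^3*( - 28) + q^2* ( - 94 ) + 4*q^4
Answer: 5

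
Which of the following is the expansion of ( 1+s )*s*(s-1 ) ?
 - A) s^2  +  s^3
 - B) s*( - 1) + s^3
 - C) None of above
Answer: B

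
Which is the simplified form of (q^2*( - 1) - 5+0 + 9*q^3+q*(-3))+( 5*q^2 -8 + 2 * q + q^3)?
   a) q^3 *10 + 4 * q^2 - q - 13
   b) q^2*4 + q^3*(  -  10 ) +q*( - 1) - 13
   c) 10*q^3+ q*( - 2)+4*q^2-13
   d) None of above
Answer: a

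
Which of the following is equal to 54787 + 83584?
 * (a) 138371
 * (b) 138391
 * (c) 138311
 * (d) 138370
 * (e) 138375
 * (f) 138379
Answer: a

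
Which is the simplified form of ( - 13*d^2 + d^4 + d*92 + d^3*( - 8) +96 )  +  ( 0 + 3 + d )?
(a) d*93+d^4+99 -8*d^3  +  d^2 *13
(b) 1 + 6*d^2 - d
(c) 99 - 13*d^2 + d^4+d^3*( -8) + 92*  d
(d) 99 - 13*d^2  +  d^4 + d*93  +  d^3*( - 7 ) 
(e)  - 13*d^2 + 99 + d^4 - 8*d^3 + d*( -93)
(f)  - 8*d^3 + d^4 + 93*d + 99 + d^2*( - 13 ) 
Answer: f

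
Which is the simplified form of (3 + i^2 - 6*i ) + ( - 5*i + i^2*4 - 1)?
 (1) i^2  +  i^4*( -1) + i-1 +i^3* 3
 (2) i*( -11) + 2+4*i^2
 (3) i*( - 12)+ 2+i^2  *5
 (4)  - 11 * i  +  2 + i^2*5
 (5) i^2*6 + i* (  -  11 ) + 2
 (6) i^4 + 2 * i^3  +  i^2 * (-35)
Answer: 4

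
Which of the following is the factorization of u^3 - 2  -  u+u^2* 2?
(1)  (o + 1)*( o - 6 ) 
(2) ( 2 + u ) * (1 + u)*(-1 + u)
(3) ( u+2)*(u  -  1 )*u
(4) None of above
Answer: 2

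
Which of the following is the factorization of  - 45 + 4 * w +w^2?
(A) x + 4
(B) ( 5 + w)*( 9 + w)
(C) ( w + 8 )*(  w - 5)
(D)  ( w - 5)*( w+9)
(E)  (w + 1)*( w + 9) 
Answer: D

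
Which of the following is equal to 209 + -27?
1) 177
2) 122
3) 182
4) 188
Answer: 3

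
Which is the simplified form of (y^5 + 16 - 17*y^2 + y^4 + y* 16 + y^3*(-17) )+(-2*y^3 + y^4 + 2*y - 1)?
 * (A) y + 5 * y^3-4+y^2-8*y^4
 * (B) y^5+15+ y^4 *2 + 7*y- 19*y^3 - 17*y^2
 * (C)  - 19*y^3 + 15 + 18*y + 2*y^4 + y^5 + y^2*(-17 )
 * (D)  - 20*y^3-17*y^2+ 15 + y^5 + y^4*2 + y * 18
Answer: C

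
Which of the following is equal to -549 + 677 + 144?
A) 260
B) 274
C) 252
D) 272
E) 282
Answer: D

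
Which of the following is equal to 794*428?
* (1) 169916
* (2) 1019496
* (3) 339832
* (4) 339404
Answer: 3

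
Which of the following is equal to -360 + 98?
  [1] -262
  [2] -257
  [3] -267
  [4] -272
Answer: 1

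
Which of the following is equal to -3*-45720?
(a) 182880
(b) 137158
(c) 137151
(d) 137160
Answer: d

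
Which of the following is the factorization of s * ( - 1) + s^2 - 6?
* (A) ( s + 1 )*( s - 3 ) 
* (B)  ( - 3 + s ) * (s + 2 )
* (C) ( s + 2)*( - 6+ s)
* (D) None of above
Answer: B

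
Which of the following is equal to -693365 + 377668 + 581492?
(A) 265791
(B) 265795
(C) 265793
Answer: B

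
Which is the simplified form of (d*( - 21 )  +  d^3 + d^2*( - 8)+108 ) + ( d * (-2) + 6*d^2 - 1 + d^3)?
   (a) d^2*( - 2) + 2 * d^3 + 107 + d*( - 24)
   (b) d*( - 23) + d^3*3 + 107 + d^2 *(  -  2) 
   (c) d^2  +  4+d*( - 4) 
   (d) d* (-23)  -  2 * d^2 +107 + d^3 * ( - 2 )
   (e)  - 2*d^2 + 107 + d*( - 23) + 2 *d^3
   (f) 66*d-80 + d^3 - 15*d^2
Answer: e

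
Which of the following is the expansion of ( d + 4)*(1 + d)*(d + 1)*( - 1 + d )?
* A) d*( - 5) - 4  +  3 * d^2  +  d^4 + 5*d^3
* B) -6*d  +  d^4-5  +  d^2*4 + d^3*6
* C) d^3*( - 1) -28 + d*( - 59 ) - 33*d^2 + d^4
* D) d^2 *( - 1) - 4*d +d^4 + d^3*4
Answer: A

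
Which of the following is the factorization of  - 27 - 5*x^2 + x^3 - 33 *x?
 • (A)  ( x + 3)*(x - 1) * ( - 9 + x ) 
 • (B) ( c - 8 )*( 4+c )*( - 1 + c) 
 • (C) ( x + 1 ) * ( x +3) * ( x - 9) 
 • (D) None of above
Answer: C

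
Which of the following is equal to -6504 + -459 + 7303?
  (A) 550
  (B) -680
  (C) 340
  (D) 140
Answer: C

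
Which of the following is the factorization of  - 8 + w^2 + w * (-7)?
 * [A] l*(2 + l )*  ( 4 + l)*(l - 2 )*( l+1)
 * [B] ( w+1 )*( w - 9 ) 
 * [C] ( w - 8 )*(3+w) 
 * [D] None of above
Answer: D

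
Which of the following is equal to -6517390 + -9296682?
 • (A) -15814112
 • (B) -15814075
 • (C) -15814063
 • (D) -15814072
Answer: D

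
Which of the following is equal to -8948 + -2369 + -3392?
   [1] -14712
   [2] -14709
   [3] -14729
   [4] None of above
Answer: 2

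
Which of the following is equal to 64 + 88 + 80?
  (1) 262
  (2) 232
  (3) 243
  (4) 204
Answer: 2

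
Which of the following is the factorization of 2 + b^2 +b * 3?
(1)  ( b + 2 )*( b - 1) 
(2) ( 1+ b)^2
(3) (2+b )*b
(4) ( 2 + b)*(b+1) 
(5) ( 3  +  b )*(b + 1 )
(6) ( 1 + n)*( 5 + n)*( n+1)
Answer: 4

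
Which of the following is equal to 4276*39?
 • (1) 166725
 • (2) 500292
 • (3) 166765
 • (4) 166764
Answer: 4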